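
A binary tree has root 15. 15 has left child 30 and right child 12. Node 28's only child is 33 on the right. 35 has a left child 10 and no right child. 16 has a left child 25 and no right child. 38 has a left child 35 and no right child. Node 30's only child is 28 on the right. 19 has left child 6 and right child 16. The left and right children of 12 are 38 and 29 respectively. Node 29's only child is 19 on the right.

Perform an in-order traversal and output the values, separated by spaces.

30 28 33 15 10 35 38 12 29 6 19 25 16

In-order visits the left subtree, then the node, then the right subtree.
At 15: go left to 30.
  At 30: no left child.
  Visit 30.
  At 30: go right to 28.
    At 28: no left child.
    Visit 28.
    At 28: go right to 33.
      33 is a leaf — visit 33.
Visit 15.
At 15: go right to 12.
  At 12: go left to 38.
    At 38: go left to 35.
      At 35: go left to 10.
        10 is a leaf — visit 10.
      Visit 35.
      At 35: no right child.
    Visit 38.
    At 38: no right child.
  Visit 12.
  At 12: go right to 29.
    At 29: no left child.
    Visit 29.
    At 29: go right to 19.
      At 19: go left to 6.
        6 is a leaf — visit 6.
      Visit 19.
      At 19: go right to 16.
        At 16: go left to 25.
          25 is a leaf — visit 25.
        Visit 16.
        At 16: no right child.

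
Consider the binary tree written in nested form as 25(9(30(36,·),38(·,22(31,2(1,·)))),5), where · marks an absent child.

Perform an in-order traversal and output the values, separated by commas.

36, 30, 9, 38, 31, 22, 1, 2, 25, 5

In-order visits the left subtree, then the node, then the right subtree.
At 25: go left to 9.
  At 9: go left to 30.
    At 30: go left to 36.
      36 is a leaf — visit 36.
    Visit 30.
    At 30: no right child.
  Visit 9.
  At 9: go right to 38.
    At 38: no left child.
    Visit 38.
    At 38: go right to 22.
      At 22: go left to 31.
        31 is a leaf — visit 31.
      Visit 22.
      At 22: go right to 2.
        At 2: go left to 1.
          1 is a leaf — visit 1.
        Visit 2.
        At 2: no right child.
Visit 25.
At 25: go right to 5.
  5 is a leaf — visit 5.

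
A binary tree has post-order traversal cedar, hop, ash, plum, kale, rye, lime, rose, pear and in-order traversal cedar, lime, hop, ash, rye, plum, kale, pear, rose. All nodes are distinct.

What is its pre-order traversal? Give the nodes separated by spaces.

pear lime cedar rye ash hop kale plum rose

The last element of post-order is the root; it splits in-order into left and right subtrees.
Root pear: left subtree has 7 nodes {cedar, lime, hop, ash, rye, plum, kale}, right has 1 {rose}.
  Root lime: left subtree has 1 node {cedar}, right has 5 {hop, ash, rye, plum, kale}.
    Root rye: left subtree has 2 nodes {hop, ash}, right has 2 {plum, kale}.
      Root ash: left subtree has 1 node {hop}, right has 0 { }.
      Root kale: left subtree has 1 node {plum}, right has 0 { }.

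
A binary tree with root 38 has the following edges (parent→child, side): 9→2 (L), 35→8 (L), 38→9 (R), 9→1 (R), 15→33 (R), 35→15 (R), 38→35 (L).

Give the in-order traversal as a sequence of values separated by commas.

In-order visits the left subtree, then the node, then the right subtree.
At 38: go left to 35.
  At 35: go left to 8.
    8 is a leaf — visit 8.
  Visit 35.
  At 35: go right to 15.
    At 15: no left child.
    Visit 15.
    At 15: go right to 33.
      33 is a leaf — visit 33.
Visit 38.
At 38: go right to 9.
  At 9: go left to 2.
    2 is a leaf — visit 2.
  Visit 9.
  At 9: go right to 1.
    1 is a leaf — visit 1.

8, 35, 15, 33, 38, 2, 9, 1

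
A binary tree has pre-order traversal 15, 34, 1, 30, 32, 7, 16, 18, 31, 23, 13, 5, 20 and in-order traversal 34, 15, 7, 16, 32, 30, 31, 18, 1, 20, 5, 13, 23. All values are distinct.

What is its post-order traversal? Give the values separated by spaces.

34 16 7 32 31 18 30 20 5 13 23 1 15

The first element of pre-order is the root; it splits in-order into left and right subtrees.
Root 15: left subtree has 1 node {34}, right has 11 {7, 16, 32, 30, 31, 18, 1, 20, 5, 13, 23}.
  Root 1: left subtree has 6 nodes {7, 16, 32, 30, 31, 18}, right has 4 {20, 5, 13, 23}.
    Root 30: left subtree has 3 nodes {7, 16, 32}, right has 2 {31, 18}.
      Root 32: left subtree has 2 nodes {7, 16}, right has 0 { }.
        Root 7: left subtree has 0 nodes { }, right has 1 {16}.
      Root 18: left subtree has 1 node {31}, right has 0 { }.
    Root 23: left subtree has 3 nodes {20, 5, 13}, right has 0 { }.
      Root 13: left subtree has 2 nodes {20, 5}, right has 0 { }.
        Root 5: left subtree has 1 node {20}, right has 0 { }.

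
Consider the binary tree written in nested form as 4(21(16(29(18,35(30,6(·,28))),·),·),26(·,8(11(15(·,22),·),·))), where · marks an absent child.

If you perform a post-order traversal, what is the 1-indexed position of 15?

Post-order visits the left subtree, then the right subtree, then the node.
At 4: go left to 21.
  At 21: go left to 16.
    At 16: go left to 29.
      At 29: go left to 18.
        18 is a leaf — visit 18.
      At 29: go right to 35.
        At 35: go left to 30.
          30 is a leaf — visit 30.
        At 35: go right to 6.
          At 6: no left child.
          At 6: go right to 28.
            28 is a leaf — visit 28.
          Visit 6.
        Visit 35.
      Visit 29.
    At 16: no right child.
    Visit 16.
  At 21: no right child.
  Visit 21.
At 4: go right to 26.
  At 26: no left child.
  At 26: go right to 8.
    At 8: go left to 11.
      At 11: go left to 15.
        At 15: no left child.
        At 15: go right to 22.
          22 is a leaf — visit 22.
        Visit 15.
      At 11: no right child.
      Visit 11.
    At 8: no right child.
    Visit 8.
  Visit 26.
Visit 4.
Full post-order sequence: 18, 30, 28, 6, 35, 29, 16, 21, 22, 15, 11, 8, 26, 4.

10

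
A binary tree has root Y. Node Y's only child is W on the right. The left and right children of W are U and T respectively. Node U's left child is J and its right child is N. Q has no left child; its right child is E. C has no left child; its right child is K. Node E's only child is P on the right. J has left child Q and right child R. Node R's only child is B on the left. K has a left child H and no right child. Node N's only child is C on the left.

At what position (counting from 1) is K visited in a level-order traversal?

12

Level-order visits nodes level by level from the root, left to right within each level.
Level 0: Y
Level 1: W
Level 2: U, T
Level 3: J, N
Level 4: Q, R, C
Level 5: E, B, K
Level 6: P, H
Full level-order sequence: Y, W, U, T, J, N, Q, R, C, E, B, K, P, H.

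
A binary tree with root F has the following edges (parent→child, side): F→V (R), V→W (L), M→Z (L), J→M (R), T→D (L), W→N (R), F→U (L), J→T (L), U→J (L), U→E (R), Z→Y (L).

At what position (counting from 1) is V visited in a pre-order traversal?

10

Pre-order visits the node, then its left subtree, then its right subtree.
Visit F.
At F: go left to U.
  Visit U.
  At U: go left to J.
    Visit J.
    At J: go left to T.
      Visit T.
      At T: go left to D.
        D is a leaf — visit D.
      At T: no right child.
    At J: go right to M.
      Visit M.
      At M: go left to Z.
        Visit Z.
        At Z: go left to Y.
          Y is a leaf — visit Y.
        At Z: no right child.
      At M: no right child.
  At U: go right to E.
    E is a leaf — visit E.
At F: go right to V.
  Visit V.
  At V: go left to W.
    Visit W.
    At W: no left child.
    At W: go right to N.
      N is a leaf — visit N.
  At V: no right child.
Full pre-order sequence: F, U, J, T, D, M, Z, Y, E, V, W, N.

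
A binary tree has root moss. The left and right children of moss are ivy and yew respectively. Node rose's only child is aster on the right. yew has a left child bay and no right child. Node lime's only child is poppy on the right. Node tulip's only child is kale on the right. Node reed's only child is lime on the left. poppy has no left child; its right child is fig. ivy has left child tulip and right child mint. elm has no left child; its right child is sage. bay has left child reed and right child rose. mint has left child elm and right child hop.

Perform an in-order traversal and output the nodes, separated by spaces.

tulip kale ivy elm sage mint hop moss lime poppy fig reed bay rose aster yew

In-order visits the left subtree, then the node, then the right subtree.
At moss: go left to ivy.
  At ivy: go left to tulip.
    At tulip: no left child.
    Visit tulip.
    At tulip: go right to kale.
      kale is a leaf — visit kale.
  Visit ivy.
  At ivy: go right to mint.
    At mint: go left to elm.
      At elm: no left child.
      Visit elm.
      At elm: go right to sage.
        sage is a leaf — visit sage.
    Visit mint.
    At mint: go right to hop.
      hop is a leaf — visit hop.
Visit moss.
At moss: go right to yew.
  At yew: go left to bay.
    At bay: go left to reed.
      At reed: go left to lime.
        At lime: no left child.
        Visit lime.
        At lime: go right to poppy.
          At poppy: no left child.
          Visit poppy.
          At poppy: go right to fig.
            fig is a leaf — visit fig.
      Visit reed.
      At reed: no right child.
    Visit bay.
    At bay: go right to rose.
      At rose: no left child.
      Visit rose.
      At rose: go right to aster.
        aster is a leaf — visit aster.
  Visit yew.
  At yew: no right child.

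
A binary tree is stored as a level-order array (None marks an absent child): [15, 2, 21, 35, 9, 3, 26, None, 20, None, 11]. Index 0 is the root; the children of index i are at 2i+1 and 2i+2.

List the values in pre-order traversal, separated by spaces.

15 2 35 20 9 11 21 3 26

Pre-order visits the node, then its left subtree, then its right subtree.
Visit 15.
At 15: go left to 2.
  Visit 2.
  At 2: go left to 35.
    Visit 35.
    At 35: no left child.
    At 35: go right to 20.
      20 is a leaf — visit 20.
  At 2: go right to 9.
    Visit 9.
    At 9: no left child.
    At 9: go right to 11.
      11 is a leaf — visit 11.
At 15: go right to 21.
  Visit 21.
  At 21: go left to 3.
    3 is a leaf — visit 3.
  At 21: go right to 26.
    26 is a leaf — visit 26.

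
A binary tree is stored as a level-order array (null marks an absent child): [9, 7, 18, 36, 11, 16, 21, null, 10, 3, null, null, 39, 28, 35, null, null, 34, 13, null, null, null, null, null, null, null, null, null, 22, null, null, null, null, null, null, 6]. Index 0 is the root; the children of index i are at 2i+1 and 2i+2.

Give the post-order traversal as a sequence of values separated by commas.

Post-order visits the left subtree, then the right subtree, then the node.
At 9: go left to 7.
  At 7: go left to 36.
    At 36: no left child.
    At 36: go right to 10.
      At 10: go left to 34.
        At 34: go left to 6.
          6 is a leaf — visit 6.
        At 34: no right child.
        Visit 34.
      At 10: go right to 13.
        13 is a leaf — visit 13.
      Visit 10.
    Visit 36.
  At 7: go right to 11.
    At 11: go left to 3.
      3 is a leaf — visit 3.
    At 11: no right child.
    Visit 11.
  Visit 7.
At 9: go right to 18.
  At 18: go left to 16.
    At 16: no left child.
    At 16: go right to 39.
      39 is a leaf — visit 39.
    Visit 16.
  At 18: go right to 21.
    At 21: go left to 28.
      At 28: no left child.
      At 28: go right to 22.
        22 is a leaf — visit 22.
      Visit 28.
    At 21: go right to 35.
      35 is a leaf — visit 35.
    Visit 21.
  Visit 18.
Visit 9.

6, 34, 13, 10, 36, 3, 11, 7, 39, 16, 22, 28, 35, 21, 18, 9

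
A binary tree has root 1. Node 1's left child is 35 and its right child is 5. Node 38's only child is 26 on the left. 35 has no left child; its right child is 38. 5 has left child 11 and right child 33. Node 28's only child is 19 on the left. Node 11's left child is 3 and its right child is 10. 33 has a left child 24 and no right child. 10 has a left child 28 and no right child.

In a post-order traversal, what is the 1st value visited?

Post-order visits the left subtree, then the right subtree, then the node.
At 1: go left to 35.
  At 35: no left child.
  At 35: go right to 38.
    At 38: go left to 26.
      26 is a leaf — visit 26.
    At 38: no right child.
    Visit 38.
  Visit 35.
At 1: go right to 5.
  At 5: go left to 11.
    At 11: go left to 3.
      3 is a leaf — visit 3.
    At 11: go right to 10.
      At 10: go left to 28.
        At 28: go left to 19.
          19 is a leaf — visit 19.
        At 28: no right child.
        Visit 28.
      At 10: no right child.
      Visit 10.
    Visit 11.
  At 5: go right to 33.
    At 33: go left to 24.
      24 is a leaf — visit 24.
    At 33: no right child.
    Visit 33.
  Visit 5.
Visit 1.
Full post-order sequence: 26, 38, 35, 3, 19, 28, 10, 11, 24, 33, 5, 1.

26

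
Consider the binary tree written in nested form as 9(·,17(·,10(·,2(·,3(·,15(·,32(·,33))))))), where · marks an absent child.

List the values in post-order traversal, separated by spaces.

Post-order visits the left subtree, then the right subtree, then the node.
At 9: no left child.
At 9: go right to 17.
  At 17: no left child.
  At 17: go right to 10.
    At 10: no left child.
    At 10: go right to 2.
      At 2: no left child.
      At 2: go right to 3.
        At 3: no left child.
        At 3: go right to 15.
          At 15: no left child.
          At 15: go right to 32.
            At 32: no left child.
            At 32: go right to 33.
              33 is a leaf — visit 33.
            Visit 32.
          Visit 15.
        Visit 3.
      Visit 2.
    Visit 10.
  Visit 17.
Visit 9.

33 32 15 3 2 10 17 9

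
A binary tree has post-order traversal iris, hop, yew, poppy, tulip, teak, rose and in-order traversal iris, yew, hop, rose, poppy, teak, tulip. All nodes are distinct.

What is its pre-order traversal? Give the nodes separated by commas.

rose, yew, iris, hop, teak, poppy, tulip

The last element of post-order is the root; it splits in-order into left and right subtrees.
Root rose: left subtree has 3 nodes {iris, yew, hop}, right has 3 {poppy, teak, tulip}.
  Root yew: left subtree has 1 node {iris}, right has 1 {hop}.
  Root teak: left subtree has 1 node {poppy}, right has 1 {tulip}.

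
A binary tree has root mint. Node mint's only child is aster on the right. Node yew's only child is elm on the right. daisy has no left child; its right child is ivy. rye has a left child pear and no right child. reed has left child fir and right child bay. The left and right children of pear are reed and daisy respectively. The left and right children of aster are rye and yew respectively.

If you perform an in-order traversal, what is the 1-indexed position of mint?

In-order visits the left subtree, then the node, then the right subtree.
At mint: no left child.
Visit mint.
At mint: go right to aster.
  At aster: go left to rye.
    At rye: go left to pear.
      At pear: go left to reed.
        At reed: go left to fir.
          fir is a leaf — visit fir.
        Visit reed.
        At reed: go right to bay.
          bay is a leaf — visit bay.
      Visit pear.
      At pear: go right to daisy.
        At daisy: no left child.
        Visit daisy.
        At daisy: go right to ivy.
          ivy is a leaf — visit ivy.
    Visit rye.
    At rye: no right child.
  Visit aster.
  At aster: go right to yew.
    At yew: no left child.
    Visit yew.
    At yew: go right to elm.
      elm is a leaf — visit elm.
Full in-order sequence: mint, fir, reed, bay, pear, daisy, ivy, rye, aster, yew, elm.

1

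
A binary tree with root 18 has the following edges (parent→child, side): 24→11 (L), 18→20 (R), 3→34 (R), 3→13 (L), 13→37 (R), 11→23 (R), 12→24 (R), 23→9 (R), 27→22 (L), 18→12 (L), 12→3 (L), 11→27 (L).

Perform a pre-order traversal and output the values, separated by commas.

18, 12, 3, 13, 37, 34, 24, 11, 27, 22, 23, 9, 20

Pre-order visits the node, then its left subtree, then its right subtree.
Visit 18.
At 18: go left to 12.
  Visit 12.
  At 12: go left to 3.
    Visit 3.
    At 3: go left to 13.
      Visit 13.
      At 13: no left child.
      At 13: go right to 37.
        37 is a leaf — visit 37.
    At 3: go right to 34.
      34 is a leaf — visit 34.
  At 12: go right to 24.
    Visit 24.
    At 24: go left to 11.
      Visit 11.
      At 11: go left to 27.
        Visit 27.
        At 27: go left to 22.
          22 is a leaf — visit 22.
        At 27: no right child.
      At 11: go right to 23.
        Visit 23.
        At 23: no left child.
        At 23: go right to 9.
          9 is a leaf — visit 9.
    At 24: no right child.
At 18: go right to 20.
  20 is a leaf — visit 20.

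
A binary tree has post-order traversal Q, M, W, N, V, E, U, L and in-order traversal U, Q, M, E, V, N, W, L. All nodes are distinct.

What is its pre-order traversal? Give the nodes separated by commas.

The last element of post-order is the root; it splits in-order into left and right subtrees.
Root L: left subtree has 7 nodes {U, Q, M, E, V, N, W}, right has 0 { }.
  Root U: left subtree has 0 nodes { }, right has 6 {Q, M, E, V, N, W}.
    Root E: left subtree has 2 nodes {Q, M}, right has 3 {V, N, W}.
      Root M: left subtree has 1 node {Q}, right has 0 { }.
      Root V: left subtree has 0 nodes { }, right has 2 {N, W}.
        Root N: left subtree has 0 nodes { }, right has 1 {W}.

L, U, E, M, Q, V, N, W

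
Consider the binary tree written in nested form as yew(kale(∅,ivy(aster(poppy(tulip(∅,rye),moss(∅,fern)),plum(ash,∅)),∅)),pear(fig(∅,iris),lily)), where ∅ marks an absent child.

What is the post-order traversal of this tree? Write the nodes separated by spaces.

rye tulip fern moss poppy ash plum aster ivy kale iris fig lily pear yew

Post-order visits the left subtree, then the right subtree, then the node.
At yew: go left to kale.
  At kale: no left child.
  At kale: go right to ivy.
    At ivy: go left to aster.
      At aster: go left to poppy.
        At poppy: go left to tulip.
          At tulip: no left child.
          At tulip: go right to rye.
            rye is a leaf — visit rye.
          Visit tulip.
        At poppy: go right to moss.
          At moss: no left child.
          At moss: go right to fern.
            fern is a leaf — visit fern.
          Visit moss.
        Visit poppy.
      At aster: go right to plum.
        At plum: go left to ash.
          ash is a leaf — visit ash.
        At plum: no right child.
        Visit plum.
      Visit aster.
    At ivy: no right child.
    Visit ivy.
  Visit kale.
At yew: go right to pear.
  At pear: go left to fig.
    At fig: no left child.
    At fig: go right to iris.
      iris is a leaf — visit iris.
    Visit fig.
  At pear: go right to lily.
    lily is a leaf — visit lily.
  Visit pear.
Visit yew.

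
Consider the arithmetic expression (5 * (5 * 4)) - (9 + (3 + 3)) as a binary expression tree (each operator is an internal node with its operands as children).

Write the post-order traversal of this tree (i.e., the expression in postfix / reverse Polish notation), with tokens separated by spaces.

Post-order on an expression tree gives postfix notation: for each operator, emit left operand, right operand, then the operator.

5 5 4 * * 9 3 3 + + -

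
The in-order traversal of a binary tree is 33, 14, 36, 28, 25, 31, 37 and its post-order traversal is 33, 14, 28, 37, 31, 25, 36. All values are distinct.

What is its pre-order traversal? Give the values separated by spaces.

The last element of post-order is the root; it splits in-order into left and right subtrees.
Root 36: left subtree has 2 nodes {33, 14}, right has 4 {28, 25, 31, 37}.
  Root 14: left subtree has 1 node {33}, right has 0 { }.
  Root 25: left subtree has 1 node {28}, right has 2 {31, 37}.
    Root 31: left subtree has 0 nodes { }, right has 1 {37}.

36 14 33 25 28 31 37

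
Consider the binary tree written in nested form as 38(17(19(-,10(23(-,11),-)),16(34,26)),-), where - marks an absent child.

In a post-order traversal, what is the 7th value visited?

Post-order visits the left subtree, then the right subtree, then the node.
At 38: go left to 17.
  At 17: go left to 19.
    At 19: no left child.
    At 19: go right to 10.
      At 10: go left to 23.
        At 23: no left child.
        At 23: go right to 11.
          11 is a leaf — visit 11.
        Visit 23.
      At 10: no right child.
      Visit 10.
    Visit 19.
  At 17: go right to 16.
    At 16: go left to 34.
      34 is a leaf — visit 34.
    At 16: go right to 26.
      26 is a leaf — visit 26.
    Visit 16.
  Visit 17.
At 38: no right child.
Visit 38.
Full post-order sequence: 11, 23, 10, 19, 34, 26, 16, 17, 38.

16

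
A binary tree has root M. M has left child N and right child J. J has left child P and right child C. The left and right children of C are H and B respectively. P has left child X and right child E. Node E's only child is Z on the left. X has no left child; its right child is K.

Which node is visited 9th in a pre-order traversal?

Pre-order visits the node, then its left subtree, then its right subtree.
Visit M.
At M: go left to N.
  N is a leaf — visit N.
At M: go right to J.
  Visit J.
  At J: go left to P.
    Visit P.
    At P: go left to X.
      Visit X.
      At X: no left child.
      At X: go right to K.
        K is a leaf — visit K.
    At P: go right to E.
      Visit E.
      At E: go left to Z.
        Z is a leaf — visit Z.
      At E: no right child.
  At J: go right to C.
    Visit C.
    At C: go left to H.
      H is a leaf — visit H.
    At C: go right to B.
      B is a leaf — visit B.
Full pre-order sequence: M, N, J, P, X, K, E, Z, C, H, B.

C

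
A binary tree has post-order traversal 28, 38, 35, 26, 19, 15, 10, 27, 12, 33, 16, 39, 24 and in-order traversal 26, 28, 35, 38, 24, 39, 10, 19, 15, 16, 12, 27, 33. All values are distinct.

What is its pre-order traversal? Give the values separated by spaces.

The last element of post-order is the root; it splits in-order into left and right subtrees.
Root 24: left subtree has 4 nodes {26, 28, 35, 38}, right has 8 {39, 10, 19, 15, 16, 12, 27, 33}.
  Root 26: left subtree has 0 nodes { }, right has 3 {28, 35, 38}.
    Root 35: left subtree has 1 node {28}, right has 1 {38}.
  Root 39: left subtree has 0 nodes { }, right has 7 {10, 19, 15, 16, 12, 27, 33}.
    Root 16: left subtree has 3 nodes {10, 19, 15}, right has 3 {12, 27, 33}.
      Root 10: left subtree has 0 nodes { }, right has 2 {19, 15}.
        Root 15: left subtree has 1 node {19}, right has 0 { }.
      Root 33: left subtree has 2 nodes {12, 27}, right has 0 { }.
        Root 12: left subtree has 0 nodes { }, right has 1 {27}.

24 26 35 28 38 39 16 10 15 19 33 12 27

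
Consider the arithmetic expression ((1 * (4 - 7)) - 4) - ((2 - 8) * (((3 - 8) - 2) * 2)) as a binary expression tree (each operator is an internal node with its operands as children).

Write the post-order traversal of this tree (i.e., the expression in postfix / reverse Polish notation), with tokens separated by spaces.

Post-order on an expression tree gives postfix notation: for each operator, emit left operand, right operand, then the operator.

1 4 7 - * 4 - 2 8 - 3 8 - 2 - 2 * * -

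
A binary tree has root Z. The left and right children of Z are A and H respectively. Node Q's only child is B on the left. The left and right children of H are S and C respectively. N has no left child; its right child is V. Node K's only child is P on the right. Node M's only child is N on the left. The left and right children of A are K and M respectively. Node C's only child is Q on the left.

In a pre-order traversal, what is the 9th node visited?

S

Pre-order visits the node, then its left subtree, then its right subtree.
Visit Z.
At Z: go left to A.
  Visit A.
  At A: go left to K.
    Visit K.
    At K: no left child.
    At K: go right to P.
      P is a leaf — visit P.
  At A: go right to M.
    Visit M.
    At M: go left to N.
      Visit N.
      At N: no left child.
      At N: go right to V.
        V is a leaf — visit V.
    At M: no right child.
At Z: go right to H.
  Visit H.
  At H: go left to S.
    S is a leaf — visit S.
  At H: go right to C.
    Visit C.
    At C: go left to Q.
      Visit Q.
      At Q: go left to B.
        B is a leaf — visit B.
      At Q: no right child.
    At C: no right child.
Full pre-order sequence: Z, A, K, P, M, N, V, H, S, C, Q, B.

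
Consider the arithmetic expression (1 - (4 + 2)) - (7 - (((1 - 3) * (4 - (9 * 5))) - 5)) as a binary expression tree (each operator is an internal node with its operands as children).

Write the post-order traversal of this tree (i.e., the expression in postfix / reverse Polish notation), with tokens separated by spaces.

Post-order on an expression tree gives postfix notation: for each operator, emit left operand, right operand, then the operator.

1 4 2 + - 7 1 3 - 4 9 5 * - * 5 - - -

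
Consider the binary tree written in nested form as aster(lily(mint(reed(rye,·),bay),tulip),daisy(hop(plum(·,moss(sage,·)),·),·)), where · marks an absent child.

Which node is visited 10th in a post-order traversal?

Post-order visits the left subtree, then the right subtree, then the node.
At aster: go left to lily.
  At lily: go left to mint.
    At mint: go left to reed.
      At reed: go left to rye.
        rye is a leaf — visit rye.
      At reed: no right child.
      Visit reed.
    At mint: go right to bay.
      bay is a leaf — visit bay.
    Visit mint.
  At lily: go right to tulip.
    tulip is a leaf — visit tulip.
  Visit lily.
At aster: go right to daisy.
  At daisy: go left to hop.
    At hop: go left to plum.
      At plum: no left child.
      At plum: go right to moss.
        At moss: go left to sage.
          sage is a leaf — visit sage.
        At moss: no right child.
        Visit moss.
      Visit plum.
    At hop: no right child.
    Visit hop.
  At daisy: no right child.
  Visit daisy.
Visit aster.
Full post-order sequence: rye, reed, bay, mint, tulip, lily, sage, moss, plum, hop, daisy, aster.

hop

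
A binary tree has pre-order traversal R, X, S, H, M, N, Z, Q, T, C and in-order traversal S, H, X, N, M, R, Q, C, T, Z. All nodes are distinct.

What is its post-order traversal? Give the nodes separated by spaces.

H S N M X C T Q Z R

The first element of pre-order is the root; it splits in-order into left and right subtrees.
Root R: left subtree has 5 nodes {S, H, X, N, M}, right has 4 {Q, C, T, Z}.
  Root X: left subtree has 2 nodes {S, H}, right has 2 {N, M}.
    Root S: left subtree has 0 nodes { }, right has 1 {H}.
    Root M: left subtree has 1 node {N}, right has 0 { }.
  Root Z: left subtree has 3 nodes {Q, C, T}, right has 0 { }.
    Root Q: left subtree has 0 nodes { }, right has 2 {C, T}.
      Root T: left subtree has 1 node {C}, right has 0 { }.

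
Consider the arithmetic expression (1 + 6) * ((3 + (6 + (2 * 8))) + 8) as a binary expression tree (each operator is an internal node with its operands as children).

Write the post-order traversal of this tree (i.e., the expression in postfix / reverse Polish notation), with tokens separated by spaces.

Post-order on an expression tree gives postfix notation: for each operator, emit left operand, right operand, then the operator.

1 6 + 3 6 2 8 * + + 8 + *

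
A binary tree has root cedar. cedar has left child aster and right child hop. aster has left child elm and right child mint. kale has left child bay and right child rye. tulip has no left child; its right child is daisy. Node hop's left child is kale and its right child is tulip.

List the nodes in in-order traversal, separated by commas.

In-order visits the left subtree, then the node, then the right subtree.
At cedar: go left to aster.
  At aster: go left to elm.
    elm is a leaf — visit elm.
  Visit aster.
  At aster: go right to mint.
    mint is a leaf — visit mint.
Visit cedar.
At cedar: go right to hop.
  At hop: go left to kale.
    At kale: go left to bay.
      bay is a leaf — visit bay.
    Visit kale.
    At kale: go right to rye.
      rye is a leaf — visit rye.
  Visit hop.
  At hop: go right to tulip.
    At tulip: no left child.
    Visit tulip.
    At tulip: go right to daisy.
      daisy is a leaf — visit daisy.

elm, aster, mint, cedar, bay, kale, rye, hop, tulip, daisy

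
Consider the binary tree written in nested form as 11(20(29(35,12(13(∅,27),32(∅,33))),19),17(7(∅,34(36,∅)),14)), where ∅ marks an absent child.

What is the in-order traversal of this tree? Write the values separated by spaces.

35 29 13 27 12 32 33 20 19 11 7 36 34 17 14

In-order visits the left subtree, then the node, then the right subtree.
At 11: go left to 20.
  At 20: go left to 29.
    At 29: go left to 35.
      35 is a leaf — visit 35.
    Visit 29.
    At 29: go right to 12.
      At 12: go left to 13.
        At 13: no left child.
        Visit 13.
        At 13: go right to 27.
          27 is a leaf — visit 27.
      Visit 12.
      At 12: go right to 32.
        At 32: no left child.
        Visit 32.
        At 32: go right to 33.
          33 is a leaf — visit 33.
  Visit 20.
  At 20: go right to 19.
    19 is a leaf — visit 19.
Visit 11.
At 11: go right to 17.
  At 17: go left to 7.
    At 7: no left child.
    Visit 7.
    At 7: go right to 34.
      At 34: go left to 36.
        36 is a leaf — visit 36.
      Visit 34.
      At 34: no right child.
  Visit 17.
  At 17: go right to 14.
    14 is a leaf — visit 14.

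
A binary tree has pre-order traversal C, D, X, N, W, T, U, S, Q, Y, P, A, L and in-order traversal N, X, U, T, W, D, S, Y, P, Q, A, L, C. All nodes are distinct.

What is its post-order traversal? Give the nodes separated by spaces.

N U T W X P Y L A Q S D C

The first element of pre-order is the root; it splits in-order into left and right subtrees.
Root C: left subtree has 12 nodes {N, X, U, T, W, D, S, Y, P, Q, A, L}, right has 0 { }.
  Root D: left subtree has 5 nodes {N, X, U, T, W}, right has 6 {S, Y, P, Q, A, L}.
    Root X: left subtree has 1 node {N}, right has 3 {U, T, W}.
      Root W: left subtree has 2 nodes {U, T}, right has 0 { }.
        Root T: left subtree has 1 node {U}, right has 0 { }.
    Root S: left subtree has 0 nodes { }, right has 5 {Y, P, Q, A, L}.
      Root Q: left subtree has 2 nodes {Y, P}, right has 2 {A, L}.
        Root Y: left subtree has 0 nodes { }, right has 1 {P}.
        Root A: left subtree has 0 nodes { }, right has 1 {L}.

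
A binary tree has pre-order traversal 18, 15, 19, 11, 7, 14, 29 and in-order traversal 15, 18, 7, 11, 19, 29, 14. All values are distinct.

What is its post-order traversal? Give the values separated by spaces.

15 7 11 29 14 19 18

The first element of pre-order is the root; it splits in-order into left and right subtrees.
Root 18: left subtree has 1 node {15}, right has 5 {7, 11, 19, 29, 14}.
  Root 19: left subtree has 2 nodes {7, 11}, right has 2 {29, 14}.
    Root 11: left subtree has 1 node {7}, right has 0 { }.
    Root 14: left subtree has 1 node {29}, right has 0 { }.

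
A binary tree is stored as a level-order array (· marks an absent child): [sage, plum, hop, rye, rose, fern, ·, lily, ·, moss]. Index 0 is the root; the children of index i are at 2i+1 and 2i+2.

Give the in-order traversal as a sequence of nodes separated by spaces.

In-order visits the left subtree, then the node, then the right subtree.
At sage: go left to plum.
  At plum: go left to rye.
    At rye: go left to lily.
      lily is a leaf — visit lily.
    Visit rye.
    At rye: no right child.
  Visit plum.
  At plum: go right to rose.
    At rose: go left to moss.
      moss is a leaf — visit moss.
    Visit rose.
    At rose: no right child.
Visit sage.
At sage: go right to hop.
  At hop: go left to fern.
    fern is a leaf — visit fern.
  Visit hop.
  At hop: no right child.

lily rye plum moss rose sage fern hop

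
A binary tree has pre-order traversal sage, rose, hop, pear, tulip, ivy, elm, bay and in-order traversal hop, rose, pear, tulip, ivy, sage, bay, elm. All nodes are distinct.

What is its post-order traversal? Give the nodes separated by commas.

The first element of pre-order is the root; it splits in-order into left and right subtrees.
Root sage: left subtree has 5 nodes {hop, rose, pear, tulip, ivy}, right has 2 {bay, elm}.
  Root rose: left subtree has 1 node {hop}, right has 3 {pear, tulip, ivy}.
    Root pear: left subtree has 0 nodes { }, right has 2 {tulip, ivy}.
      Root tulip: left subtree has 0 nodes { }, right has 1 {ivy}.
  Root elm: left subtree has 1 node {bay}, right has 0 { }.

hop, ivy, tulip, pear, rose, bay, elm, sage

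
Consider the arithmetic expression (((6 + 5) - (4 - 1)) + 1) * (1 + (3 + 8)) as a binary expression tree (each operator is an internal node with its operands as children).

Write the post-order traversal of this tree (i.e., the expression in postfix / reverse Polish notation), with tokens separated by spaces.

Post-order on an expression tree gives postfix notation: for each operator, emit left operand, right operand, then the operator.

6 5 + 4 1 - - 1 + 1 3 8 + + *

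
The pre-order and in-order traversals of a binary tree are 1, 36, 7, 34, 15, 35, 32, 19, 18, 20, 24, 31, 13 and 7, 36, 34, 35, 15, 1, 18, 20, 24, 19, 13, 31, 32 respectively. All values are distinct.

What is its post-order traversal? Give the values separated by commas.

7, 35, 15, 34, 36, 24, 20, 18, 13, 31, 19, 32, 1

The first element of pre-order is the root; it splits in-order into left and right subtrees.
Root 1: left subtree has 5 nodes {7, 36, 34, 35, 15}, right has 7 {18, 20, 24, 19, 13, 31, 32}.
  Root 36: left subtree has 1 node {7}, right has 3 {34, 35, 15}.
    Root 34: left subtree has 0 nodes { }, right has 2 {35, 15}.
      Root 15: left subtree has 1 node {35}, right has 0 { }.
  Root 32: left subtree has 6 nodes {18, 20, 24, 19, 13, 31}, right has 0 { }.
    Root 19: left subtree has 3 nodes {18, 20, 24}, right has 2 {13, 31}.
      Root 18: left subtree has 0 nodes { }, right has 2 {20, 24}.
        Root 20: left subtree has 0 nodes { }, right has 1 {24}.
      Root 31: left subtree has 1 node {13}, right has 0 { }.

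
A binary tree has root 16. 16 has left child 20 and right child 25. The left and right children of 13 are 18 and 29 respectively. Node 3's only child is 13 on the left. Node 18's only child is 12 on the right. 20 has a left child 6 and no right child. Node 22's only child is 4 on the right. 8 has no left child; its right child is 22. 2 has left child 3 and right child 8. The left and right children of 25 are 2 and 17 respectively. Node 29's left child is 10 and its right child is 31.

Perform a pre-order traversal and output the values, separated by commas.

16, 20, 6, 25, 2, 3, 13, 18, 12, 29, 10, 31, 8, 22, 4, 17

Pre-order visits the node, then its left subtree, then its right subtree.
Visit 16.
At 16: go left to 20.
  Visit 20.
  At 20: go left to 6.
    6 is a leaf — visit 6.
  At 20: no right child.
At 16: go right to 25.
  Visit 25.
  At 25: go left to 2.
    Visit 2.
    At 2: go left to 3.
      Visit 3.
      At 3: go left to 13.
        Visit 13.
        At 13: go left to 18.
          Visit 18.
          At 18: no left child.
          At 18: go right to 12.
            12 is a leaf — visit 12.
        At 13: go right to 29.
          Visit 29.
          At 29: go left to 10.
            10 is a leaf — visit 10.
          At 29: go right to 31.
            31 is a leaf — visit 31.
      At 3: no right child.
    At 2: go right to 8.
      Visit 8.
      At 8: no left child.
      At 8: go right to 22.
        Visit 22.
        At 22: no left child.
        At 22: go right to 4.
          4 is a leaf — visit 4.
  At 25: go right to 17.
    17 is a leaf — visit 17.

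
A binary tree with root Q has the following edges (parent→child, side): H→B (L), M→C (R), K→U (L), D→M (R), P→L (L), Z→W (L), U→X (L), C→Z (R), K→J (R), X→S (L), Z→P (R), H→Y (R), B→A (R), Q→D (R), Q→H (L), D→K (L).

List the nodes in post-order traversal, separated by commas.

Post-order visits the left subtree, then the right subtree, then the node.
At Q: go left to H.
  At H: go left to B.
    At B: no left child.
    At B: go right to A.
      A is a leaf — visit A.
    Visit B.
  At H: go right to Y.
    Y is a leaf — visit Y.
  Visit H.
At Q: go right to D.
  At D: go left to K.
    At K: go left to U.
      At U: go left to X.
        At X: go left to S.
          S is a leaf — visit S.
        At X: no right child.
        Visit X.
      At U: no right child.
      Visit U.
    At K: go right to J.
      J is a leaf — visit J.
    Visit K.
  At D: go right to M.
    At M: no left child.
    At M: go right to C.
      At C: no left child.
      At C: go right to Z.
        At Z: go left to W.
          W is a leaf — visit W.
        At Z: go right to P.
          At P: go left to L.
            L is a leaf — visit L.
          At P: no right child.
          Visit P.
        Visit Z.
      Visit C.
    Visit M.
  Visit D.
Visit Q.

A, B, Y, H, S, X, U, J, K, W, L, P, Z, C, M, D, Q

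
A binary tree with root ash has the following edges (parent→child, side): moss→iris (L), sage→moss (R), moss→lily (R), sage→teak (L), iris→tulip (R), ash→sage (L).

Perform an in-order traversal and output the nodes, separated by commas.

teak, sage, iris, tulip, moss, lily, ash

In-order visits the left subtree, then the node, then the right subtree.
At ash: go left to sage.
  At sage: go left to teak.
    teak is a leaf — visit teak.
  Visit sage.
  At sage: go right to moss.
    At moss: go left to iris.
      At iris: no left child.
      Visit iris.
      At iris: go right to tulip.
        tulip is a leaf — visit tulip.
    Visit moss.
    At moss: go right to lily.
      lily is a leaf — visit lily.
Visit ash.
At ash: no right child.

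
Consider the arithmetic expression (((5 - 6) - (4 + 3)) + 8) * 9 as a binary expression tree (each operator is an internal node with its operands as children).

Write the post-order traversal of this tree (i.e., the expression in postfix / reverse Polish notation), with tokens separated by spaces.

Post-order on an expression tree gives postfix notation: for each operator, emit left operand, right operand, then the operator.

5 6 - 4 3 + - 8 + 9 *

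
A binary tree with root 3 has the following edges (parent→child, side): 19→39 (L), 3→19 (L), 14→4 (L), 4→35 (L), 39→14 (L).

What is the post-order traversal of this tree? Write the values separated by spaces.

Post-order visits the left subtree, then the right subtree, then the node.
At 3: go left to 19.
  At 19: go left to 39.
    At 39: go left to 14.
      At 14: go left to 4.
        At 4: go left to 35.
          35 is a leaf — visit 35.
        At 4: no right child.
        Visit 4.
      At 14: no right child.
      Visit 14.
    At 39: no right child.
    Visit 39.
  At 19: no right child.
  Visit 19.
At 3: no right child.
Visit 3.

35 4 14 39 19 3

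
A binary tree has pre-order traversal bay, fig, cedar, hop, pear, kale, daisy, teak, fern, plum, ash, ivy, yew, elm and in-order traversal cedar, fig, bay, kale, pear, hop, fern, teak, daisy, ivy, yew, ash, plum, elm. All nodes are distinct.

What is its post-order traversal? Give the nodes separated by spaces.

The first element of pre-order is the root; it splits in-order into left and right subtrees.
Root bay: left subtree has 2 nodes {cedar, fig}, right has 11 {kale, pear, hop, fern, teak, daisy, ivy, yew, ash, plum, elm}.
  Root fig: left subtree has 1 node {cedar}, right has 0 { }.
  Root hop: left subtree has 2 nodes {kale, pear}, right has 8 {fern, teak, daisy, ivy, yew, ash, plum, elm}.
    Root pear: left subtree has 1 node {kale}, right has 0 { }.
    Root daisy: left subtree has 2 nodes {fern, teak}, right has 5 {ivy, yew, ash, plum, elm}.
      Root teak: left subtree has 1 node {fern}, right has 0 { }.
      Root plum: left subtree has 3 nodes {ivy, yew, ash}, right has 1 {elm}.
        Root ash: left subtree has 2 nodes {ivy, yew}, right has 0 { }.
          Root ivy: left subtree has 0 nodes { }, right has 1 {yew}.

cedar fig kale pear fern teak yew ivy ash elm plum daisy hop bay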